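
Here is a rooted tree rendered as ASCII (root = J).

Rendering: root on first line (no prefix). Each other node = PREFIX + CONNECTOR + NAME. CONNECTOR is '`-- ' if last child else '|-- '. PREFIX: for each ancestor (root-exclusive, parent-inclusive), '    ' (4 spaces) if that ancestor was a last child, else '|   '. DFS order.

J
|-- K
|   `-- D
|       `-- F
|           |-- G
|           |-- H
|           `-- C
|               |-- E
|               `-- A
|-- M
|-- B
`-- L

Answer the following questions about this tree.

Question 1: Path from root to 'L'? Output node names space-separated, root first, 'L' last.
Answer: J L

Derivation:
Walk down from root: J -> L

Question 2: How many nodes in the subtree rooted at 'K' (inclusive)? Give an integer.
Answer: 8

Derivation:
Subtree rooted at K contains: A, C, D, E, F, G, H, K
Count = 8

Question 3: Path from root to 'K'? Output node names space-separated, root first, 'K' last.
Answer: J K

Derivation:
Walk down from root: J -> K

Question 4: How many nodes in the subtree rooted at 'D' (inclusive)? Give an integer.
Subtree rooted at D contains: A, C, D, E, F, G, H
Count = 7

Answer: 7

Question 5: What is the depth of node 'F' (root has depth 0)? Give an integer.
Answer: 3

Derivation:
Path from root to F: J -> K -> D -> F
Depth = number of edges = 3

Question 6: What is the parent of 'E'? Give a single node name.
Answer: C

Derivation:
Scan adjacency: E appears as child of C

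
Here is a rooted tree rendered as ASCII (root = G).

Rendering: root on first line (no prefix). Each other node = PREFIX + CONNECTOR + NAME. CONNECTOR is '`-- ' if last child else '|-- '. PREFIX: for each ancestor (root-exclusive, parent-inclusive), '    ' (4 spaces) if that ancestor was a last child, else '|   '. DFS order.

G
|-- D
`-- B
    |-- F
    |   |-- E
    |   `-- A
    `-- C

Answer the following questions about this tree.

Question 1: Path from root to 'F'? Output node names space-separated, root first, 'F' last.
Walk down from root: G -> B -> F

Answer: G B F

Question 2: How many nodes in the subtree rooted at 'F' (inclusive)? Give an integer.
Answer: 3

Derivation:
Subtree rooted at F contains: A, E, F
Count = 3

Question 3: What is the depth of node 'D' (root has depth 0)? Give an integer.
Path from root to D: G -> D
Depth = number of edges = 1

Answer: 1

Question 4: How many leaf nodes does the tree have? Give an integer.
Leaves (nodes with no children): A, C, D, E

Answer: 4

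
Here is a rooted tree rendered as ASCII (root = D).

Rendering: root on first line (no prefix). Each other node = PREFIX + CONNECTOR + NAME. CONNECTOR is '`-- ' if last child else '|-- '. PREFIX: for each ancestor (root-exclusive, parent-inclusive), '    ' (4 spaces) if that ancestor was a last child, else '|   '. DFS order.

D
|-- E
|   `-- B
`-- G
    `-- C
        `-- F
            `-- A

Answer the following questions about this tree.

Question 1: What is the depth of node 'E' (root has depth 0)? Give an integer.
Answer: 1

Derivation:
Path from root to E: D -> E
Depth = number of edges = 1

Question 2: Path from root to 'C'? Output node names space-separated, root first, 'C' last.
Walk down from root: D -> G -> C

Answer: D G C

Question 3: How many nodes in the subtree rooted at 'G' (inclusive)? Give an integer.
Answer: 4

Derivation:
Subtree rooted at G contains: A, C, F, G
Count = 4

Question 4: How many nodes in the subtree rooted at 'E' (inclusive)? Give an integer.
Answer: 2

Derivation:
Subtree rooted at E contains: B, E
Count = 2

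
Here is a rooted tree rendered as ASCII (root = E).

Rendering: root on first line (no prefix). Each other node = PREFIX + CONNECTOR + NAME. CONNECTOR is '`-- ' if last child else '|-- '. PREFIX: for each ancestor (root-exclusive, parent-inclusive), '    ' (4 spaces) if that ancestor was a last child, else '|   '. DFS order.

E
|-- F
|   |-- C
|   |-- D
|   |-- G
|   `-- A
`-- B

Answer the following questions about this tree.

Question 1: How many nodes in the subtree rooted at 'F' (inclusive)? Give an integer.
Answer: 5

Derivation:
Subtree rooted at F contains: A, C, D, F, G
Count = 5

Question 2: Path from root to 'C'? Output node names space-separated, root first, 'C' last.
Walk down from root: E -> F -> C

Answer: E F C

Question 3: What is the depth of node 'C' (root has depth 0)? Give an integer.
Path from root to C: E -> F -> C
Depth = number of edges = 2

Answer: 2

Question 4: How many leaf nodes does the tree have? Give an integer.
Answer: 5

Derivation:
Leaves (nodes with no children): A, B, C, D, G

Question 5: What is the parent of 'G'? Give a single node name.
Scan adjacency: G appears as child of F

Answer: F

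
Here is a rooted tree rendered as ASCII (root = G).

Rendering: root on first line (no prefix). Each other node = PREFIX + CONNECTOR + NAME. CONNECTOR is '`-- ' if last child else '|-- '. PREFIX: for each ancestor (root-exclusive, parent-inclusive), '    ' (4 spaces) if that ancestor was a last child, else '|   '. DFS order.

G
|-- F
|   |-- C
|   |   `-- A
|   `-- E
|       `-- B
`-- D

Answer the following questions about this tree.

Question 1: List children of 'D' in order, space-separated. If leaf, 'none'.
Node D's children (from adjacency): (leaf)

Answer: none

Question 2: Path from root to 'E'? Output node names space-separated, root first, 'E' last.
Walk down from root: G -> F -> E

Answer: G F E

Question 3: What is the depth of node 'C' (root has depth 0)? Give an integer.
Answer: 2

Derivation:
Path from root to C: G -> F -> C
Depth = number of edges = 2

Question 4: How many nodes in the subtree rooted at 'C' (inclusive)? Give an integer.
Answer: 2

Derivation:
Subtree rooted at C contains: A, C
Count = 2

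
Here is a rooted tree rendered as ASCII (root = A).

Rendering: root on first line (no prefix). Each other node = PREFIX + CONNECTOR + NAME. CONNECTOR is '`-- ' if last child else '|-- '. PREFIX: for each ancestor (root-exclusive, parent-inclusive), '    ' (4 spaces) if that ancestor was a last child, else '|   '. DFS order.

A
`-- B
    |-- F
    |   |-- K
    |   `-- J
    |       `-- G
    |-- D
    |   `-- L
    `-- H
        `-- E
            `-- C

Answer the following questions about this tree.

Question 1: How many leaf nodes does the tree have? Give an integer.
Leaves (nodes with no children): C, G, K, L

Answer: 4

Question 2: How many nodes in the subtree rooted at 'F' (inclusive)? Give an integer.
Answer: 4

Derivation:
Subtree rooted at F contains: F, G, J, K
Count = 4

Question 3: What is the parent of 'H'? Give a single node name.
Scan adjacency: H appears as child of B

Answer: B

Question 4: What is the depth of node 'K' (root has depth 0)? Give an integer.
Answer: 3

Derivation:
Path from root to K: A -> B -> F -> K
Depth = number of edges = 3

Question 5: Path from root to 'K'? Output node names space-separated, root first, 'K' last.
Walk down from root: A -> B -> F -> K

Answer: A B F K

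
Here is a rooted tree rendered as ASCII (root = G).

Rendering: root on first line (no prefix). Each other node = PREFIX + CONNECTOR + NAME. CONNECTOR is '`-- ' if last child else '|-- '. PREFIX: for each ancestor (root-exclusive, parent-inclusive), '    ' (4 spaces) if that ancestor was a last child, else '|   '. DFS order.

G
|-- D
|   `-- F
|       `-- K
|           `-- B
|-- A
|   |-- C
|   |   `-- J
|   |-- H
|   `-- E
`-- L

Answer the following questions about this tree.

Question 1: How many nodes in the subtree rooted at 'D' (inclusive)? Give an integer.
Subtree rooted at D contains: B, D, F, K
Count = 4

Answer: 4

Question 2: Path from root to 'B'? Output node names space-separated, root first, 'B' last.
Walk down from root: G -> D -> F -> K -> B

Answer: G D F K B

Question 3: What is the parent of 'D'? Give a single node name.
Scan adjacency: D appears as child of G

Answer: G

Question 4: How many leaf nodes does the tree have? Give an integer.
Answer: 5

Derivation:
Leaves (nodes with no children): B, E, H, J, L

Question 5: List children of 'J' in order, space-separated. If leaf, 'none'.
Node J's children (from adjacency): (leaf)

Answer: none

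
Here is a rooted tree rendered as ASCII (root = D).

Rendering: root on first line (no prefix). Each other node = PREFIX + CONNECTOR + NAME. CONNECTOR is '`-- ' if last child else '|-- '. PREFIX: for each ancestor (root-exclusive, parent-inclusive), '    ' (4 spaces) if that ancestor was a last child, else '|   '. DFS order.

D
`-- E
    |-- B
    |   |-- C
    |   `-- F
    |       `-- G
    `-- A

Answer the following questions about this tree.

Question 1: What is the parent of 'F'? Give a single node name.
Answer: B

Derivation:
Scan adjacency: F appears as child of B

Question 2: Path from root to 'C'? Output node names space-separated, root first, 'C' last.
Walk down from root: D -> E -> B -> C

Answer: D E B C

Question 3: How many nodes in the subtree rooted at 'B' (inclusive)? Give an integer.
Answer: 4

Derivation:
Subtree rooted at B contains: B, C, F, G
Count = 4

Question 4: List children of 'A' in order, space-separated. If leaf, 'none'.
Answer: none

Derivation:
Node A's children (from adjacency): (leaf)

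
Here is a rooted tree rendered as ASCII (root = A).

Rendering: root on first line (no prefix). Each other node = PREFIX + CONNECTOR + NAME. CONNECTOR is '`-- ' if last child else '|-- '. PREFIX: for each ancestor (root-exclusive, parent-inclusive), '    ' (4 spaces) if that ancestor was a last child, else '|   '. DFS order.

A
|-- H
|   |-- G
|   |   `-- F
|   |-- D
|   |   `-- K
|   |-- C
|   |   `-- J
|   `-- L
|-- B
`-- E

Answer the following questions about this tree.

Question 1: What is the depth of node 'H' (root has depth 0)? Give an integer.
Path from root to H: A -> H
Depth = number of edges = 1

Answer: 1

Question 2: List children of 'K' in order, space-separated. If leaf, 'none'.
Answer: none

Derivation:
Node K's children (from adjacency): (leaf)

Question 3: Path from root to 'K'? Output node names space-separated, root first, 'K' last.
Walk down from root: A -> H -> D -> K

Answer: A H D K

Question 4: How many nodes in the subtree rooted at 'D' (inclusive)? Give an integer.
Answer: 2

Derivation:
Subtree rooted at D contains: D, K
Count = 2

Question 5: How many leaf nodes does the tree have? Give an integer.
Leaves (nodes with no children): B, E, F, J, K, L

Answer: 6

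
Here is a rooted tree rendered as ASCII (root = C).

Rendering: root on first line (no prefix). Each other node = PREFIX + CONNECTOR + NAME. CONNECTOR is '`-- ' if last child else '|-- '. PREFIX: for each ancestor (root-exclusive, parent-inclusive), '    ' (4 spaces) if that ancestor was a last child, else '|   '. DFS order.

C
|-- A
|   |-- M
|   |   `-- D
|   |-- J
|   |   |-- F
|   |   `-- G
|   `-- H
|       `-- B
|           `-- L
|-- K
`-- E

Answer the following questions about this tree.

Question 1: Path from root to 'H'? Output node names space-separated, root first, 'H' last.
Walk down from root: C -> A -> H

Answer: C A H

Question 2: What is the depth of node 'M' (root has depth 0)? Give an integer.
Answer: 2

Derivation:
Path from root to M: C -> A -> M
Depth = number of edges = 2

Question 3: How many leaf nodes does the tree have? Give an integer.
Answer: 6

Derivation:
Leaves (nodes with no children): D, E, F, G, K, L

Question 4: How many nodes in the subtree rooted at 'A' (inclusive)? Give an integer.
Answer: 9

Derivation:
Subtree rooted at A contains: A, B, D, F, G, H, J, L, M
Count = 9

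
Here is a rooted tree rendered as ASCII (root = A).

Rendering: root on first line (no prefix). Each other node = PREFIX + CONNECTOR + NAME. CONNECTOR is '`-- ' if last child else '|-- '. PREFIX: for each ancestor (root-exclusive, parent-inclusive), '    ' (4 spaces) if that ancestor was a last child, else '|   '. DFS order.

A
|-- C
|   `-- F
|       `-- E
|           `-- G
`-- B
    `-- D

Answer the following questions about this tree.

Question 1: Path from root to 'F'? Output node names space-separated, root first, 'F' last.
Walk down from root: A -> C -> F

Answer: A C F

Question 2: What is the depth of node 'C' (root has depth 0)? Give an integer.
Answer: 1

Derivation:
Path from root to C: A -> C
Depth = number of edges = 1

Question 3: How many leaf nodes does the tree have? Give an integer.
Answer: 2

Derivation:
Leaves (nodes with no children): D, G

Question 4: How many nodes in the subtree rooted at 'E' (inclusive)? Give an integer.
Subtree rooted at E contains: E, G
Count = 2

Answer: 2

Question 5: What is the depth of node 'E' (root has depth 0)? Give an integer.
Answer: 3

Derivation:
Path from root to E: A -> C -> F -> E
Depth = number of edges = 3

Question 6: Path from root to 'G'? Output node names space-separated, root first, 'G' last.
Walk down from root: A -> C -> F -> E -> G

Answer: A C F E G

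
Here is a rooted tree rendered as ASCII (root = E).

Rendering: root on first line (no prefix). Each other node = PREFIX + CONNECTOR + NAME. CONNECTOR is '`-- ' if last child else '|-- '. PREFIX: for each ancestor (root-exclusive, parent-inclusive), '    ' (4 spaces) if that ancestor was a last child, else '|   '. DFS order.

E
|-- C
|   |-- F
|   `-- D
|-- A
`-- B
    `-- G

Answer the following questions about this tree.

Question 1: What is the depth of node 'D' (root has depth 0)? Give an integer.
Path from root to D: E -> C -> D
Depth = number of edges = 2

Answer: 2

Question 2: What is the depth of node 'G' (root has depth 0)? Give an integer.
Path from root to G: E -> B -> G
Depth = number of edges = 2

Answer: 2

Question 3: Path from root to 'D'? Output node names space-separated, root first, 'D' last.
Walk down from root: E -> C -> D

Answer: E C D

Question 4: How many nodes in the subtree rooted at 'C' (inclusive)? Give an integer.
Answer: 3

Derivation:
Subtree rooted at C contains: C, D, F
Count = 3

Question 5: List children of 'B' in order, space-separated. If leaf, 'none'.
Node B's children (from adjacency): G

Answer: G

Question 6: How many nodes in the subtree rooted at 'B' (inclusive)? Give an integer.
Answer: 2

Derivation:
Subtree rooted at B contains: B, G
Count = 2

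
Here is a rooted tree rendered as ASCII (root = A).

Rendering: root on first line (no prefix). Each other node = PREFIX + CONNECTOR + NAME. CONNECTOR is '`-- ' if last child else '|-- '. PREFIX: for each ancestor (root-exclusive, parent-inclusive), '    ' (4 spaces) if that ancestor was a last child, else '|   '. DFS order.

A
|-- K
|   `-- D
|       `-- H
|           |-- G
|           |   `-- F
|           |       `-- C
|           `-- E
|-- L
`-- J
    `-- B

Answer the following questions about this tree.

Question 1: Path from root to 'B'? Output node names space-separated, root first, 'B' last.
Walk down from root: A -> J -> B

Answer: A J B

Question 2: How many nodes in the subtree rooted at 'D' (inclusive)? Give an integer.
Subtree rooted at D contains: C, D, E, F, G, H
Count = 6

Answer: 6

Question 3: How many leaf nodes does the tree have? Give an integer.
Answer: 4

Derivation:
Leaves (nodes with no children): B, C, E, L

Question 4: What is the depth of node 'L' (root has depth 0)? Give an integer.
Path from root to L: A -> L
Depth = number of edges = 1

Answer: 1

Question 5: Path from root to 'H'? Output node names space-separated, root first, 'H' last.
Walk down from root: A -> K -> D -> H

Answer: A K D H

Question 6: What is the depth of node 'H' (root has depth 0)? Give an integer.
Answer: 3

Derivation:
Path from root to H: A -> K -> D -> H
Depth = number of edges = 3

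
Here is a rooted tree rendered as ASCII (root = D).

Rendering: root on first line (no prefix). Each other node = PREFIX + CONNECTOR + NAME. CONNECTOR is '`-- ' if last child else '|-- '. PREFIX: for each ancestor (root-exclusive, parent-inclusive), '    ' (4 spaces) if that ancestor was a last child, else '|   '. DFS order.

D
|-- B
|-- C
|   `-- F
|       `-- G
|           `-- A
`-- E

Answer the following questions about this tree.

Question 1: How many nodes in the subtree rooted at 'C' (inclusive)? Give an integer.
Subtree rooted at C contains: A, C, F, G
Count = 4

Answer: 4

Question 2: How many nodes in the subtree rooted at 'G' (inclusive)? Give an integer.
Subtree rooted at G contains: A, G
Count = 2

Answer: 2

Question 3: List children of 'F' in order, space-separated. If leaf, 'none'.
Node F's children (from adjacency): G

Answer: G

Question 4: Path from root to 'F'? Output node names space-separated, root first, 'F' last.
Answer: D C F

Derivation:
Walk down from root: D -> C -> F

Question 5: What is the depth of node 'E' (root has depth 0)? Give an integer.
Answer: 1

Derivation:
Path from root to E: D -> E
Depth = number of edges = 1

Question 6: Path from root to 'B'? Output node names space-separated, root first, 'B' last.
Walk down from root: D -> B

Answer: D B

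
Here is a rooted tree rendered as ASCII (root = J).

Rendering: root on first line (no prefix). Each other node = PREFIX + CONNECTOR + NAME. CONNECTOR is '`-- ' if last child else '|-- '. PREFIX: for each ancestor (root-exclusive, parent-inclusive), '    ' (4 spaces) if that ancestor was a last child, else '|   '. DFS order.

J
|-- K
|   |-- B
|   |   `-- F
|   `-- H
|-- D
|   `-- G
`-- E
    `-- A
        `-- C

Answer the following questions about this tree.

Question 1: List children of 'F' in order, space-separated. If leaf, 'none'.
Answer: none

Derivation:
Node F's children (from adjacency): (leaf)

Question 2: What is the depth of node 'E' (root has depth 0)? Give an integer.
Path from root to E: J -> E
Depth = number of edges = 1

Answer: 1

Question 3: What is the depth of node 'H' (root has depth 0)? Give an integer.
Answer: 2

Derivation:
Path from root to H: J -> K -> H
Depth = number of edges = 2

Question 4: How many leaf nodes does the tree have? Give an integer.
Leaves (nodes with no children): C, F, G, H

Answer: 4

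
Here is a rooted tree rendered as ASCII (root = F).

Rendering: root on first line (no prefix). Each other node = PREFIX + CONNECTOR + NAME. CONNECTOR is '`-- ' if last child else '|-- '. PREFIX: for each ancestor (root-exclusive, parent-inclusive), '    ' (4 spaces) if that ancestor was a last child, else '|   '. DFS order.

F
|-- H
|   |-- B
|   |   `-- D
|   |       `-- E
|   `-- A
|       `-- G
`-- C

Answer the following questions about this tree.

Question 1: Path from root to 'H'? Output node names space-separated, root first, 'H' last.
Walk down from root: F -> H

Answer: F H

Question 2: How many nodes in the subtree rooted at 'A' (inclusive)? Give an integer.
Subtree rooted at A contains: A, G
Count = 2

Answer: 2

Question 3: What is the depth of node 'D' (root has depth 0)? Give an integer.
Answer: 3

Derivation:
Path from root to D: F -> H -> B -> D
Depth = number of edges = 3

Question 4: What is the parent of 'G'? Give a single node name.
Scan adjacency: G appears as child of A

Answer: A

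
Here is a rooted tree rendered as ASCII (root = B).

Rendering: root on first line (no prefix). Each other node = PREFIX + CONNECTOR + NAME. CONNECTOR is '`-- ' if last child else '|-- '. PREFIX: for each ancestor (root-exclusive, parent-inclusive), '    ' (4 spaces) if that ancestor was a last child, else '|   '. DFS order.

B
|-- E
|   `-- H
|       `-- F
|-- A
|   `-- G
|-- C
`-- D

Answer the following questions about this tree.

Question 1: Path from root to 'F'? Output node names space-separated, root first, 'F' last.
Walk down from root: B -> E -> H -> F

Answer: B E H F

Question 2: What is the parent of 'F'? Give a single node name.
Answer: H

Derivation:
Scan adjacency: F appears as child of H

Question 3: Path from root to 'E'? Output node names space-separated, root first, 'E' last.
Answer: B E

Derivation:
Walk down from root: B -> E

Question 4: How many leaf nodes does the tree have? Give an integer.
Answer: 4

Derivation:
Leaves (nodes with no children): C, D, F, G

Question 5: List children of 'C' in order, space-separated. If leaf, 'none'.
Answer: none

Derivation:
Node C's children (from adjacency): (leaf)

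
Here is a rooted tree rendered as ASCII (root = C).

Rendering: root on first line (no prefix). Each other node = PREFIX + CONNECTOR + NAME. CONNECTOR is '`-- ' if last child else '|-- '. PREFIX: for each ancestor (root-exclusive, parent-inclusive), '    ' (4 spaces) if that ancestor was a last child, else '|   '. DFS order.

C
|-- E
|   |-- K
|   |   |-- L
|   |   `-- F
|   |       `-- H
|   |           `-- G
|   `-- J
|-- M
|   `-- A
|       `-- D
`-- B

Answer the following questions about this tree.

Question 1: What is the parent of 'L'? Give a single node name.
Scan adjacency: L appears as child of K

Answer: K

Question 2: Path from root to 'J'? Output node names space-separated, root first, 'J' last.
Walk down from root: C -> E -> J

Answer: C E J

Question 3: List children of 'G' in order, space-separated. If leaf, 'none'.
Node G's children (from adjacency): (leaf)

Answer: none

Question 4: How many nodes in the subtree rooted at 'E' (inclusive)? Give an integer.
Answer: 7

Derivation:
Subtree rooted at E contains: E, F, G, H, J, K, L
Count = 7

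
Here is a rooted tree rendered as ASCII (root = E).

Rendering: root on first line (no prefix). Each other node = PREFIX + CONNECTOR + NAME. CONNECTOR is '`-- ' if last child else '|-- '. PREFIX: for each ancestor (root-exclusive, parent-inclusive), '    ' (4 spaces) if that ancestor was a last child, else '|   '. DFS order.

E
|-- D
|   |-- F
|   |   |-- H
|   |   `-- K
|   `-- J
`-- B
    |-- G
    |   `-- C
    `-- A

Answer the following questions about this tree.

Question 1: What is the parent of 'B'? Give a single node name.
Answer: E

Derivation:
Scan adjacency: B appears as child of E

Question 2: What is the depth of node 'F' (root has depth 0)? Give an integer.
Answer: 2

Derivation:
Path from root to F: E -> D -> F
Depth = number of edges = 2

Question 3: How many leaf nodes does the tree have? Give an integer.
Leaves (nodes with no children): A, C, H, J, K

Answer: 5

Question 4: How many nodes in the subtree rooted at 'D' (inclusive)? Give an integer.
Subtree rooted at D contains: D, F, H, J, K
Count = 5

Answer: 5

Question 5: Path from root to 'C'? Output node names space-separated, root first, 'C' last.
Walk down from root: E -> B -> G -> C

Answer: E B G C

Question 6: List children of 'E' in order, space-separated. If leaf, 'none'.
Answer: D B

Derivation:
Node E's children (from adjacency): D, B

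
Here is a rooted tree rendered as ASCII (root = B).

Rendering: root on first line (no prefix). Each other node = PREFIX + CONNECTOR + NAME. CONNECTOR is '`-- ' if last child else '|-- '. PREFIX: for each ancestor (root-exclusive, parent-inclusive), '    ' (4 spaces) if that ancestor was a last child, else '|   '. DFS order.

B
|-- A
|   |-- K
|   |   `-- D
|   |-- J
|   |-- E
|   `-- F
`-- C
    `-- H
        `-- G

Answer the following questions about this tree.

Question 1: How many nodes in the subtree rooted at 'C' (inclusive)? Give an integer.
Subtree rooted at C contains: C, G, H
Count = 3

Answer: 3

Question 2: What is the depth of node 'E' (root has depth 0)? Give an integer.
Answer: 2

Derivation:
Path from root to E: B -> A -> E
Depth = number of edges = 2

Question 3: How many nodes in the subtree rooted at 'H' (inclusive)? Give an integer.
Subtree rooted at H contains: G, H
Count = 2

Answer: 2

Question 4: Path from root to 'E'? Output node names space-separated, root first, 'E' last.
Walk down from root: B -> A -> E

Answer: B A E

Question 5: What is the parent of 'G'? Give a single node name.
Scan adjacency: G appears as child of H

Answer: H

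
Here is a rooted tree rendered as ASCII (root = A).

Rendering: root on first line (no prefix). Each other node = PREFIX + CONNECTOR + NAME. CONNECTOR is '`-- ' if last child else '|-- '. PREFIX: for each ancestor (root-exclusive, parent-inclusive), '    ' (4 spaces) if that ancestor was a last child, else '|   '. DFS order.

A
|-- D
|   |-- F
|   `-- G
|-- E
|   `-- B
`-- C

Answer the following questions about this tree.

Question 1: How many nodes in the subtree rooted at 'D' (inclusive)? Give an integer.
Answer: 3

Derivation:
Subtree rooted at D contains: D, F, G
Count = 3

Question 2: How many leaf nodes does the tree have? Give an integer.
Answer: 4

Derivation:
Leaves (nodes with no children): B, C, F, G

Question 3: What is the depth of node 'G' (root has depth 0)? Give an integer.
Answer: 2

Derivation:
Path from root to G: A -> D -> G
Depth = number of edges = 2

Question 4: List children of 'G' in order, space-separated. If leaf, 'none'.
Node G's children (from adjacency): (leaf)

Answer: none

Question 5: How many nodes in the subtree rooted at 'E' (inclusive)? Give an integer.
Subtree rooted at E contains: B, E
Count = 2

Answer: 2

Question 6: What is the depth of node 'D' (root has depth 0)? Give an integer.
Answer: 1

Derivation:
Path from root to D: A -> D
Depth = number of edges = 1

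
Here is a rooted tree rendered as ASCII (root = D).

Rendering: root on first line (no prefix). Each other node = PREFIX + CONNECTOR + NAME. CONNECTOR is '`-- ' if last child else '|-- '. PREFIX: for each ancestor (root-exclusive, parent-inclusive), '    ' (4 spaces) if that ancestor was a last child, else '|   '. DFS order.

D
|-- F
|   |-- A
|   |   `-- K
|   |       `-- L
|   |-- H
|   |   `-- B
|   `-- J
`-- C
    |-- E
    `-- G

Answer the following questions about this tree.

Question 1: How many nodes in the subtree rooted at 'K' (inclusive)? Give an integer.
Subtree rooted at K contains: K, L
Count = 2

Answer: 2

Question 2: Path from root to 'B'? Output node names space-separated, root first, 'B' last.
Answer: D F H B

Derivation:
Walk down from root: D -> F -> H -> B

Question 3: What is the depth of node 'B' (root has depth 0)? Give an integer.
Path from root to B: D -> F -> H -> B
Depth = number of edges = 3

Answer: 3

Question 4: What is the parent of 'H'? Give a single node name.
Answer: F

Derivation:
Scan adjacency: H appears as child of F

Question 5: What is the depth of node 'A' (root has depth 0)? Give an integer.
Path from root to A: D -> F -> A
Depth = number of edges = 2

Answer: 2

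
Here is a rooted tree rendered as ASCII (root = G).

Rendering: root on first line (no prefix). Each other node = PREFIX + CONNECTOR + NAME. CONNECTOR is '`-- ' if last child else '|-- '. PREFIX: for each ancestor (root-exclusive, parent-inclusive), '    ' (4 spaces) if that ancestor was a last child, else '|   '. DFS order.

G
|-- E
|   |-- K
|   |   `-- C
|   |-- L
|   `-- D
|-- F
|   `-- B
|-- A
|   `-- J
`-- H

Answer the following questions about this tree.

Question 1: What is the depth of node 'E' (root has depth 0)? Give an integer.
Path from root to E: G -> E
Depth = number of edges = 1

Answer: 1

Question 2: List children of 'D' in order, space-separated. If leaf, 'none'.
Answer: none

Derivation:
Node D's children (from adjacency): (leaf)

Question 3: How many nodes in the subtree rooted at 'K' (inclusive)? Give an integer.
Subtree rooted at K contains: C, K
Count = 2

Answer: 2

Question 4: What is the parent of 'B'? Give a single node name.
Answer: F

Derivation:
Scan adjacency: B appears as child of F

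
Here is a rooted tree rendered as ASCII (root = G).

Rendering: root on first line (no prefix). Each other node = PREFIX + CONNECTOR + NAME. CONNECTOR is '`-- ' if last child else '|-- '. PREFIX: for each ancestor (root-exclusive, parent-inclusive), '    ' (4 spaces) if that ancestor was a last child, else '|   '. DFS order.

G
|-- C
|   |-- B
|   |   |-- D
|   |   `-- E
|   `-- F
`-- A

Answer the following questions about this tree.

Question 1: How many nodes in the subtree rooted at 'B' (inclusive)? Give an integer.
Answer: 3

Derivation:
Subtree rooted at B contains: B, D, E
Count = 3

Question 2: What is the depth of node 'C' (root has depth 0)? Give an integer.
Path from root to C: G -> C
Depth = number of edges = 1

Answer: 1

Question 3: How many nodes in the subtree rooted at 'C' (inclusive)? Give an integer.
Answer: 5

Derivation:
Subtree rooted at C contains: B, C, D, E, F
Count = 5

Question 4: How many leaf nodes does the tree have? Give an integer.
Leaves (nodes with no children): A, D, E, F

Answer: 4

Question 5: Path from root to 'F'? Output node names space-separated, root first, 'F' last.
Walk down from root: G -> C -> F

Answer: G C F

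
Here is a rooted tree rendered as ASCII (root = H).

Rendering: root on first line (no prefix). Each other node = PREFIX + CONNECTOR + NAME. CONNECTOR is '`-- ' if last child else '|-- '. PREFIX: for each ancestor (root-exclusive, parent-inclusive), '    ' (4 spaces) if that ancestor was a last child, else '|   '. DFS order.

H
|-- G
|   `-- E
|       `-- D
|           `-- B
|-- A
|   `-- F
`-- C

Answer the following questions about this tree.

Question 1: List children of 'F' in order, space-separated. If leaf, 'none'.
Answer: none

Derivation:
Node F's children (from adjacency): (leaf)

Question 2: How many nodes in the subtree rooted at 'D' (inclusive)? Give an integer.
Answer: 2

Derivation:
Subtree rooted at D contains: B, D
Count = 2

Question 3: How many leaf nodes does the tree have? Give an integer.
Answer: 3

Derivation:
Leaves (nodes with no children): B, C, F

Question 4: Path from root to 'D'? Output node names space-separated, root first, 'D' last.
Walk down from root: H -> G -> E -> D

Answer: H G E D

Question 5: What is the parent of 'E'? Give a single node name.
Answer: G

Derivation:
Scan adjacency: E appears as child of G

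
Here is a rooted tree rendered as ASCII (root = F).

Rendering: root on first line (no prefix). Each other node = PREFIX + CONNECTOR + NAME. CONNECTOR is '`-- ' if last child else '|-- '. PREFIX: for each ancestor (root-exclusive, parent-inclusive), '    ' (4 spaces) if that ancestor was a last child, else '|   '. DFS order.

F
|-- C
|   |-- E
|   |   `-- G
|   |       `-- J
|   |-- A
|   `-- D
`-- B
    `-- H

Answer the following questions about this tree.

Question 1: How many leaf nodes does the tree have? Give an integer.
Answer: 4

Derivation:
Leaves (nodes with no children): A, D, H, J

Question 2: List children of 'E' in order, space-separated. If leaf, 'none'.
Answer: G

Derivation:
Node E's children (from adjacency): G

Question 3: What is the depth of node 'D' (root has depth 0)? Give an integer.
Answer: 2

Derivation:
Path from root to D: F -> C -> D
Depth = number of edges = 2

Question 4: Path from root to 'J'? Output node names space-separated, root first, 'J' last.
Answer: F C E G J

Derivation:
Walk down from root: F -> C -> E -> G -> J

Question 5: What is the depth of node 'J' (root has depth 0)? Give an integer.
Path from root to J: F -> C -> E -> G -> J
Depth = number of edges = 4

Answer: 4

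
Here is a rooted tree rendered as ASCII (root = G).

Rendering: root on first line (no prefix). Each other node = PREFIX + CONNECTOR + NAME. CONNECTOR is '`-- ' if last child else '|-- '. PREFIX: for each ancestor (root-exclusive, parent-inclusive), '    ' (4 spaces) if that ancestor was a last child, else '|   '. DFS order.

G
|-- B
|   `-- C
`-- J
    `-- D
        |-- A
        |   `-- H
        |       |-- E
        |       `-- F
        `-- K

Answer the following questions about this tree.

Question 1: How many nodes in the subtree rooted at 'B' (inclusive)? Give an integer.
Subtree rooted at B contains: B, C
Count = 2

Answer: 2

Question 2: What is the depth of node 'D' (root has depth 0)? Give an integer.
Path from root to D: G -> J -> D
Depth = number of edges = 2

Answer: 2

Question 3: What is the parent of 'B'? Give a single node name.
Answer: G

Derivation:
Scan adjacency: B appears as child of G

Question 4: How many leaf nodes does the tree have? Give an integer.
Leaves (nodes with no children): C, E, F, K

Answer: 4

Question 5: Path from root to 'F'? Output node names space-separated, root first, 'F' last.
Walk down from root: G -> J -> D -> A -> H -> F

Answer: G J D A H F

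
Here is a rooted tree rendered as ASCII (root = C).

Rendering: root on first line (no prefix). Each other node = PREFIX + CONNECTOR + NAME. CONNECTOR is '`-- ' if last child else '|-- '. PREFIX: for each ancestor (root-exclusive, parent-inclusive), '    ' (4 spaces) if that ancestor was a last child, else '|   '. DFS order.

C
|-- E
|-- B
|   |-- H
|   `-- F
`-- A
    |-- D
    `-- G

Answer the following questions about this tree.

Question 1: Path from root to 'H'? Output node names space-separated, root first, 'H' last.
Walk down from root: C -> B -> H

Answer: C B H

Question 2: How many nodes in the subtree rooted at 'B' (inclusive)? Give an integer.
Subtree rooted at B contains: B, F, H
Count = 3

Answer: 3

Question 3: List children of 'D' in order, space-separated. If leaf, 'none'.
Answer: none

Derivation:
Node D's children (from adjacency): (leaf)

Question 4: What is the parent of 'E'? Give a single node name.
Scan adjacency: E appears as child of C

Answer: C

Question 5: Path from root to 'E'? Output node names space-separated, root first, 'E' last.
Walk down from root: C -> E

Answer: C E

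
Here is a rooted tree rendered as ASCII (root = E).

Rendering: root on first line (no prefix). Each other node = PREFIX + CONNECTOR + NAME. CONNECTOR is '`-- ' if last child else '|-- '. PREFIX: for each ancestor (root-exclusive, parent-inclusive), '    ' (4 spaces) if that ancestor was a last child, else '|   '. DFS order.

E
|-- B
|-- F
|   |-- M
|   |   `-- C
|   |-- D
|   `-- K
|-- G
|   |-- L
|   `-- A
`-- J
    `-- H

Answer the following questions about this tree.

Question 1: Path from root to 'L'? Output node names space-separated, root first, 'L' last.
Answer: E G L

Derivation:
Walk down from root: E -> G -> L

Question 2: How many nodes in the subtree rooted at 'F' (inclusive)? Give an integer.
Subtree rooted at F contains: C, D, F, K, M
Count = 5

Answer: 5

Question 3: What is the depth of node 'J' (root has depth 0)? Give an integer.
Answer: 1

Derivation:
Path from root to J: E -> J
Depth = number of edges = 1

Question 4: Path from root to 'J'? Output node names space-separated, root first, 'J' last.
Walk down from root: E -> J

Answer: E J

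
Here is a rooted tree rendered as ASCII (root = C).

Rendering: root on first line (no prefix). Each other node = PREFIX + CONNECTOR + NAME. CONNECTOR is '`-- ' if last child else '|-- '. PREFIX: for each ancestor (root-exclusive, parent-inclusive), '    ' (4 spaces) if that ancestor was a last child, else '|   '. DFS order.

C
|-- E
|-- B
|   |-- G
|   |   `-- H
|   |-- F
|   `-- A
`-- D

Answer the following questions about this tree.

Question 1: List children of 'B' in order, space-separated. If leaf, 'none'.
Answer: G F A

Derivation:
Node B's children (from adjacency): G, F, A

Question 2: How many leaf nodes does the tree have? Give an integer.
Answer: 5

Derivation:
Leaves (nodes with no children): A, D, E, F, H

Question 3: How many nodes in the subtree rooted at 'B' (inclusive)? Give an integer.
Answer: 5

Derivation:
Subtree rooted at B contains: A, B, F, G, H
Count = 5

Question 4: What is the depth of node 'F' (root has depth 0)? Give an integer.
Path from root to F: C -> B -> F
Depth = number of edges = 2

Answer: 2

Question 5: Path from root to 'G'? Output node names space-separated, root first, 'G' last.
Answer: C B G

Derivation:
Walk down from root: C -> B -> G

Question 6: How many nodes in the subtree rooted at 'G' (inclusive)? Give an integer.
Subtree rooted at G contains: G, H
Count = 2

Answer: 2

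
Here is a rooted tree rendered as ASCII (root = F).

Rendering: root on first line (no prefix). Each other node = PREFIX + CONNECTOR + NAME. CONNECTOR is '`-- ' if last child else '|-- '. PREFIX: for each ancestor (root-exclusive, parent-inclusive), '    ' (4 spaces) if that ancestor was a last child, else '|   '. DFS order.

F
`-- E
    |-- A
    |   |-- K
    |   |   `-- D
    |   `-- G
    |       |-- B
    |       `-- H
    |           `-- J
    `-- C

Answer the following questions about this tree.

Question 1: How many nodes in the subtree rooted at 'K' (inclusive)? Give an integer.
Subtree rooted at K contains: D, K
Count = 2

Answer: 2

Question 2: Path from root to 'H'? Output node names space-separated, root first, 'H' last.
Walk down from root: F -> E -> A -> G -> H

Answer: F E A G H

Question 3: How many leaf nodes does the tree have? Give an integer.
Answer: 4

Derivation:
Leaves (nodes with no children): B, C, D, J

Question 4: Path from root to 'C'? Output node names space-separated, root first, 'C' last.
Walk down from root: F -> E -> C

Answer: F E C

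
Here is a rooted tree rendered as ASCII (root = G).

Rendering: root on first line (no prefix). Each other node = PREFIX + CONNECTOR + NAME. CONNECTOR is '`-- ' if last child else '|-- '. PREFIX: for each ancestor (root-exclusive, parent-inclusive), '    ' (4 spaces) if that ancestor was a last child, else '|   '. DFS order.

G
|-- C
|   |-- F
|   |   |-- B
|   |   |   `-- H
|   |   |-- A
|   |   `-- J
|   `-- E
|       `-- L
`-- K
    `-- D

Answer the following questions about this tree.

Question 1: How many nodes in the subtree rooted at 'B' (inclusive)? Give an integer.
Answer: 2

Derivation:
Subtree rooted at B contains: B, H
Count = 2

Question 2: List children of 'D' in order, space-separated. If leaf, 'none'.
Answer: none

Derivation:
Node D's children (from adjacency): (leaf)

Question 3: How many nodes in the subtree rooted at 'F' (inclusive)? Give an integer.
Subtree rooted at F contains: A, B, F, H, J
Count = 5

Answer: 5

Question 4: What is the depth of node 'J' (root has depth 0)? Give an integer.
Answer: 3

Derivation:
Path from root to J: G -> C -> F -> J
Depth = number of edges = 3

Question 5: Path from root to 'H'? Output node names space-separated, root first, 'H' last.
Walk down from root: G -> C -> F -> B -> H

Answer: G C F B H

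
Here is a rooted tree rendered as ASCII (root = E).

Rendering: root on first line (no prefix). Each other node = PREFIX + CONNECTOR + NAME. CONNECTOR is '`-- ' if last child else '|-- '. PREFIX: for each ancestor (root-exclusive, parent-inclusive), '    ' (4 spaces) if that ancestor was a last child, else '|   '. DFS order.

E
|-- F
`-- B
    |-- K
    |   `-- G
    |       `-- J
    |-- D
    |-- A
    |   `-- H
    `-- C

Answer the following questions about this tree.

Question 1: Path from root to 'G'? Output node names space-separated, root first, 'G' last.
Walk down from root: E -> B -> K -> G

Answer: E B K G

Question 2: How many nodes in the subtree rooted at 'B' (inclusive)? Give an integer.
Answer: 8

Derivation:
Subtree rooted at B contains: A, B, C, D, G, H, J, K
Count = 8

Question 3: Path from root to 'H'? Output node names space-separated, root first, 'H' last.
Walk down from root: E -> B -> A -> H

Answer: E B A H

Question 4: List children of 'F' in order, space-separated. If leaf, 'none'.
Node F's children (from adjacency): (leaf)

Answer: none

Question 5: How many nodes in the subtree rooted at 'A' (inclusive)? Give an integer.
Subtree rooted at A contains: A, H
Count = 2

Answer: 2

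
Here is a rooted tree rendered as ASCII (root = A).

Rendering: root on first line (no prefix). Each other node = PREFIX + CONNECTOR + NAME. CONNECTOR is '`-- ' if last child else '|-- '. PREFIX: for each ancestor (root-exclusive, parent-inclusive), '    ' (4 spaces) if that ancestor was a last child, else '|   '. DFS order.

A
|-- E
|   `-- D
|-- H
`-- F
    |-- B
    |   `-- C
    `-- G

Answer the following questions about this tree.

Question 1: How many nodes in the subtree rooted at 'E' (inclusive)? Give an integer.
Subtree rooted at E contains: D, E
Count = 2

Answer: 2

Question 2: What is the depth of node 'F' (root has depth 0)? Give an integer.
Answer: 1

Derivation:
Path from root to F: A -> F
Depth = number of edges = 1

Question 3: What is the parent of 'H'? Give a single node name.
Scan adjacency: H appears as child of A

Answer: A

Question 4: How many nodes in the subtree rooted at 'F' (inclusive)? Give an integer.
Answer: 4

Derivation:
Subtree rooted at F contains: B, C, F, G
Count = 4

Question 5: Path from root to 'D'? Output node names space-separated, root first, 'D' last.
Answer: A E D

Derivation:
Walk down from root: A -> E -> D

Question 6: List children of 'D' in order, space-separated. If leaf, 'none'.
Node D's children (from adjacency): (leaf)

Answer: none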